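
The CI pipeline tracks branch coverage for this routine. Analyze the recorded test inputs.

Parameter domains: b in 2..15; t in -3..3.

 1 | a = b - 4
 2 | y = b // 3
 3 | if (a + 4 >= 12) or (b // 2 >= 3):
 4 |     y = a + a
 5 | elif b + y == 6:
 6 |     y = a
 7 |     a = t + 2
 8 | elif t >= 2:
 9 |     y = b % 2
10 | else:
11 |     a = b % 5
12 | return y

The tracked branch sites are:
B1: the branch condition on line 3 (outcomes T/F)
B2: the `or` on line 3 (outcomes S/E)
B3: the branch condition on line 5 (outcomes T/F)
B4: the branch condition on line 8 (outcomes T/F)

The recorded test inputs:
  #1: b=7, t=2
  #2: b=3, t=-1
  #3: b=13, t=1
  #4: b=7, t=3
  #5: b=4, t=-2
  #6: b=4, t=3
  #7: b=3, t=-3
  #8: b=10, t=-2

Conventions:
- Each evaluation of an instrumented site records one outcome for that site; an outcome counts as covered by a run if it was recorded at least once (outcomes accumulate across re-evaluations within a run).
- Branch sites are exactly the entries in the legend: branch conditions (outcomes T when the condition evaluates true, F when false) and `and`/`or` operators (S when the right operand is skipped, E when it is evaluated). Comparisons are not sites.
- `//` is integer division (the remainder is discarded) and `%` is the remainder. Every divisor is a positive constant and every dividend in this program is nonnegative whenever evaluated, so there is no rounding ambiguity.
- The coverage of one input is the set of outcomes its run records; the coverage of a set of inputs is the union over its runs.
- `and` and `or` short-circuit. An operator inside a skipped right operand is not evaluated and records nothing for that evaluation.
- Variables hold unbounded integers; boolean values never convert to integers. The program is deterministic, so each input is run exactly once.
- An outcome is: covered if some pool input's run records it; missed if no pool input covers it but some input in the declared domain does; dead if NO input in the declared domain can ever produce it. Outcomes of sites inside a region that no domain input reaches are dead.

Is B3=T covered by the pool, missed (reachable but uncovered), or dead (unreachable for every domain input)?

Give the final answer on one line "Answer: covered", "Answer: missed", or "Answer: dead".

no pool input records B3=T
but domain input (b=5, t=-3) does record it -> reachable, so missed

Answer: missed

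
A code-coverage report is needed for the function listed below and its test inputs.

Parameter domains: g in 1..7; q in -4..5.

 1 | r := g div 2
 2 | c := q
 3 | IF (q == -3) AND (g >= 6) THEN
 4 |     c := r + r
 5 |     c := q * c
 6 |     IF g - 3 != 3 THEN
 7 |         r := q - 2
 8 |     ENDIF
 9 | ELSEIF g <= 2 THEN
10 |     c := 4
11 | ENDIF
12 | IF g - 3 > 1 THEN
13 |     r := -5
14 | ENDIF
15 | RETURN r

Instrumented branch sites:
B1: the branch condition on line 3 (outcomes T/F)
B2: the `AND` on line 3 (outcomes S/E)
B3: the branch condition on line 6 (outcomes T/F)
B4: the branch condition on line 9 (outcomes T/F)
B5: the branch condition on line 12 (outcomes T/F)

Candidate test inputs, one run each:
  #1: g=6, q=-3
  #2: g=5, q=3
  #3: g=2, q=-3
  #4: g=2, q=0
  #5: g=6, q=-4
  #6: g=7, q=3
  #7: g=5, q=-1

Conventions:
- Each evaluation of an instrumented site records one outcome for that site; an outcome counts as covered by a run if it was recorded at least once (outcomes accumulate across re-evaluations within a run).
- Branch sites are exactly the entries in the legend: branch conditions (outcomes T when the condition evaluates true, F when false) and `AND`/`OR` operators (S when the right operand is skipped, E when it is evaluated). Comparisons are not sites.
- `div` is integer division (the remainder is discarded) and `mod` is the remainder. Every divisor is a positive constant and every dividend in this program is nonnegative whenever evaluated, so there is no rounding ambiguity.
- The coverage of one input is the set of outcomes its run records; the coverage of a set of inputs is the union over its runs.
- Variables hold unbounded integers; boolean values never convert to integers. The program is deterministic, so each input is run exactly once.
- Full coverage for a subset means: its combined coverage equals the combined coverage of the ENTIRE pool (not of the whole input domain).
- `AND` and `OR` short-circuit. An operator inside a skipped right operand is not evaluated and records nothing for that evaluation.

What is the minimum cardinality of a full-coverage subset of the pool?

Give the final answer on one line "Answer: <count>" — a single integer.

run #1 (g=6, q=-3) runs B2->E, B1->T, B3->F, B5->T; records B1=T, B2=E, B3=F, B5=T
run #2 (g=5, q=3) runs B2->S, B1->F, B4->F, B5->T; records B1=F, B2=S, B4=F, B5=T
run #3 (g=2, q=-3) runs B2->E, B1->F, B4->T, B5->F; records B1=F, B2=E, B4=T, B5=F
run #4 (g=2, q=0) runs B2->S, B1->F, B4->T, B5->F; records B1=F, B2=S, B4=T, B5=F
run #5 (g=6, q=-4) runs B2->S, B1->F, B4->F, B5->T; records B1=F, B2=S, B4=F, B5=T
run #6 (g=7, q=3) runs B2->S, B1->F, B4->F, B5->T; records B1=F, B2=S, B4=F, B5=T
run #7 (g=5, q=-1) runs B2->S, B1->F, B4->F, B5->T; records B1=F, B2=S, B4=F, B5=T
pool-wide coverage (9 outcomes): B1=T, B1=F, B2=S, B2=E, B3=F, B4=T, B4=F, B5=T, B5=F
size 1 is not enough: best union over all size-1 subsets is 4/9
size 2 is not enough: best union over all size-2 subsets is 8/9
inputs {1, 2, 3} (size 3) cover everything; no size-3 subset with a lexicographically smaller index list covers all 9

Answer: 3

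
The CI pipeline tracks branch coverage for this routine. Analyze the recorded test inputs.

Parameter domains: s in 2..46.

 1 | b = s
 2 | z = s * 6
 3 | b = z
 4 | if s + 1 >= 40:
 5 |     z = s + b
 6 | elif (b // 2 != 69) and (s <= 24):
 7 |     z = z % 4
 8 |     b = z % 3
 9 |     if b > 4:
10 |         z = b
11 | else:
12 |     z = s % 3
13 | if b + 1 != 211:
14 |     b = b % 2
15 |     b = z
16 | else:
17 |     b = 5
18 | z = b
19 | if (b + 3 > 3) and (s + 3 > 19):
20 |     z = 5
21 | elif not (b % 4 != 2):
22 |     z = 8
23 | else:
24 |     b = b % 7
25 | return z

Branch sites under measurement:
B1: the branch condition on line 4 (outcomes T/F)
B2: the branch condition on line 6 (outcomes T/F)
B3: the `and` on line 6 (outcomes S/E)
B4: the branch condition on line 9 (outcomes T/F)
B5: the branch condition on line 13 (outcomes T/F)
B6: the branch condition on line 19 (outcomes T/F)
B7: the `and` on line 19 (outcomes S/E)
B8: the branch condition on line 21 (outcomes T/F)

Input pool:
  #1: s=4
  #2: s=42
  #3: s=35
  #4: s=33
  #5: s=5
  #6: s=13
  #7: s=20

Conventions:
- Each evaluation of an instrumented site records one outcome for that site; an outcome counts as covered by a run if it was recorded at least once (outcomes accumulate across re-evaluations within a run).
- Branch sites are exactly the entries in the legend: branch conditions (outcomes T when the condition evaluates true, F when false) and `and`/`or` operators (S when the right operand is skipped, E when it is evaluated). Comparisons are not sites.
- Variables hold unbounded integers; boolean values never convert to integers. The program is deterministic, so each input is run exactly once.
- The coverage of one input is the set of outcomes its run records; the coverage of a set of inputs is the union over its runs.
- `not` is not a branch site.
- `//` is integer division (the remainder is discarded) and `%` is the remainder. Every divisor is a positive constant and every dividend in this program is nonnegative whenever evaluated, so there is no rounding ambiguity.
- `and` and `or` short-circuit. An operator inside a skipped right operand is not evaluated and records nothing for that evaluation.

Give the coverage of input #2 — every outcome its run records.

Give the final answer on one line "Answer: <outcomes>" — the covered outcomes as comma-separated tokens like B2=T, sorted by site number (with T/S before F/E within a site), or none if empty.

Running input #2 (s=42), event by event:
  B1->T, B5->T, B7->E, B6->T
as a set, this run covers: B1=T, B5=T, B6=T, B7=E

Answer: B1=T, B5=T, B6=T, B7=E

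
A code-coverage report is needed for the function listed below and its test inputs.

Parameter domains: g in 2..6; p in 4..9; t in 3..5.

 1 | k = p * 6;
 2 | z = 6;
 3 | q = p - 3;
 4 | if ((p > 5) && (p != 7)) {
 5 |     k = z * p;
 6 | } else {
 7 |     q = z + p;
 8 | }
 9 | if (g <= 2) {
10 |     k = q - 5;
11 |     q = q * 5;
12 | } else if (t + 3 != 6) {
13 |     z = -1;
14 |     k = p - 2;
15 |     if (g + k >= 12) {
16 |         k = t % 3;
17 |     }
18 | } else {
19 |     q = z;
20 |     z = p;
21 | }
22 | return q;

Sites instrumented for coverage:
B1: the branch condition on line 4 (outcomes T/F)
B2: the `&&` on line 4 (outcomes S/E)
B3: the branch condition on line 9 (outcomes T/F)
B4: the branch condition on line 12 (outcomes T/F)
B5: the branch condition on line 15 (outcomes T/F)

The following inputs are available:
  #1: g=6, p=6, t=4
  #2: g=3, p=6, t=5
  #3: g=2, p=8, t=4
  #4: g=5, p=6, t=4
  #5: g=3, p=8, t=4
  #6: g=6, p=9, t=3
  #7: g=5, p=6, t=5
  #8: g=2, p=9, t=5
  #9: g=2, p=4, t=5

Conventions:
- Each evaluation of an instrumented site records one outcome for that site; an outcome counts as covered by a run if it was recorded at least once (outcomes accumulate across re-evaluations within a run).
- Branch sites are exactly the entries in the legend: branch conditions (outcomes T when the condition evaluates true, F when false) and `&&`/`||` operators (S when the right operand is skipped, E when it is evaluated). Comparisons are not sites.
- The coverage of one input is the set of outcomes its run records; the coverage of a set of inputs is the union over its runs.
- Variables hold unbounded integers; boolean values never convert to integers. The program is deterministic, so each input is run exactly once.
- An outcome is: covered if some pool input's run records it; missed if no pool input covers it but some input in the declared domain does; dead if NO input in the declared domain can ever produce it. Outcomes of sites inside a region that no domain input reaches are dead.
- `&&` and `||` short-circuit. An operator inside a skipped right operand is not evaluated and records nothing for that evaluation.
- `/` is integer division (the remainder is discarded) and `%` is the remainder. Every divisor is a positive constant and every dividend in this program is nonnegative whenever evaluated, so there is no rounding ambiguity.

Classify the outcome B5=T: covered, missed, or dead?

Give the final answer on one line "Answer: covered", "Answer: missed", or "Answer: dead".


no pool input records B5=T
but domain input (g=5, p=9, t=4) does record it -> reachable, so missed
Answer: missed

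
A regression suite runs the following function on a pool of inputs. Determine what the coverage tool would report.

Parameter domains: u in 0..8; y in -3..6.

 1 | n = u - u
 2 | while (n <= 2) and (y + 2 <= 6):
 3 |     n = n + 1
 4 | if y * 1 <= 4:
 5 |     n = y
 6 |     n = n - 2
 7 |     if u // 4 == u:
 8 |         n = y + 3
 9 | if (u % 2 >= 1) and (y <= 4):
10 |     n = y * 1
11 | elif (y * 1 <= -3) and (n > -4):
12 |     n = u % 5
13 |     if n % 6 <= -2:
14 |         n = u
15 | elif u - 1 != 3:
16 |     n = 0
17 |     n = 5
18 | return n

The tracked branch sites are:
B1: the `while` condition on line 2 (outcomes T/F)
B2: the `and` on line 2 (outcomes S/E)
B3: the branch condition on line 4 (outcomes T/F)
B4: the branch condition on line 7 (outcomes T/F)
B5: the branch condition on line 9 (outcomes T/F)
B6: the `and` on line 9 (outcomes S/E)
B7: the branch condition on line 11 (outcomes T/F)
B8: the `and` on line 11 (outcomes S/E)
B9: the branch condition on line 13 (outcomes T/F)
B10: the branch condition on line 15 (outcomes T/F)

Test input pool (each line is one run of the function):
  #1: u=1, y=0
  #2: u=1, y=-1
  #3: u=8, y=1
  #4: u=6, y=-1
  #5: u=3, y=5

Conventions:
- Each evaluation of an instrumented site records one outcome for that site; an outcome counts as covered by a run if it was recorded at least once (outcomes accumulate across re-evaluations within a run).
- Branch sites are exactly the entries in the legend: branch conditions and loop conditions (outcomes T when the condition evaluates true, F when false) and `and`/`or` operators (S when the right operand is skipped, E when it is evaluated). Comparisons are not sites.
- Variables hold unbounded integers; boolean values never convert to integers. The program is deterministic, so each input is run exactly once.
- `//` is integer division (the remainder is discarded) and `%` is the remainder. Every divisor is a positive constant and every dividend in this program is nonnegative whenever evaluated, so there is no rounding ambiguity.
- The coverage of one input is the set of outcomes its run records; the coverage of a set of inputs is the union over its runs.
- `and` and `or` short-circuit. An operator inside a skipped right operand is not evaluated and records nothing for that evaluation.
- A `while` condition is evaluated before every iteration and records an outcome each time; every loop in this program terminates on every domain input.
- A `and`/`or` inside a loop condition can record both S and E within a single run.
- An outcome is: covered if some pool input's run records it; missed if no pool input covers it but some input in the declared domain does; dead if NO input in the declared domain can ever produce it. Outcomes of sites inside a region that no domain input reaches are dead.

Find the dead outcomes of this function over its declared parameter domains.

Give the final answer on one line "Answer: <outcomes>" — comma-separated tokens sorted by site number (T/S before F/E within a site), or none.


sweeping the full domain (90 inputs) for each outcome:
  B9=T: zero occurrences over every domain input -> dead
  reachable outcomes have witnesses, e.g. B1=T (e.g. u=0, y=-3), B1=F (e.g. u=0, y=-3), B2=S (e.g. u=0, y=-3), B2=E (e.g. u=0, y=-3)
Answer: B9=T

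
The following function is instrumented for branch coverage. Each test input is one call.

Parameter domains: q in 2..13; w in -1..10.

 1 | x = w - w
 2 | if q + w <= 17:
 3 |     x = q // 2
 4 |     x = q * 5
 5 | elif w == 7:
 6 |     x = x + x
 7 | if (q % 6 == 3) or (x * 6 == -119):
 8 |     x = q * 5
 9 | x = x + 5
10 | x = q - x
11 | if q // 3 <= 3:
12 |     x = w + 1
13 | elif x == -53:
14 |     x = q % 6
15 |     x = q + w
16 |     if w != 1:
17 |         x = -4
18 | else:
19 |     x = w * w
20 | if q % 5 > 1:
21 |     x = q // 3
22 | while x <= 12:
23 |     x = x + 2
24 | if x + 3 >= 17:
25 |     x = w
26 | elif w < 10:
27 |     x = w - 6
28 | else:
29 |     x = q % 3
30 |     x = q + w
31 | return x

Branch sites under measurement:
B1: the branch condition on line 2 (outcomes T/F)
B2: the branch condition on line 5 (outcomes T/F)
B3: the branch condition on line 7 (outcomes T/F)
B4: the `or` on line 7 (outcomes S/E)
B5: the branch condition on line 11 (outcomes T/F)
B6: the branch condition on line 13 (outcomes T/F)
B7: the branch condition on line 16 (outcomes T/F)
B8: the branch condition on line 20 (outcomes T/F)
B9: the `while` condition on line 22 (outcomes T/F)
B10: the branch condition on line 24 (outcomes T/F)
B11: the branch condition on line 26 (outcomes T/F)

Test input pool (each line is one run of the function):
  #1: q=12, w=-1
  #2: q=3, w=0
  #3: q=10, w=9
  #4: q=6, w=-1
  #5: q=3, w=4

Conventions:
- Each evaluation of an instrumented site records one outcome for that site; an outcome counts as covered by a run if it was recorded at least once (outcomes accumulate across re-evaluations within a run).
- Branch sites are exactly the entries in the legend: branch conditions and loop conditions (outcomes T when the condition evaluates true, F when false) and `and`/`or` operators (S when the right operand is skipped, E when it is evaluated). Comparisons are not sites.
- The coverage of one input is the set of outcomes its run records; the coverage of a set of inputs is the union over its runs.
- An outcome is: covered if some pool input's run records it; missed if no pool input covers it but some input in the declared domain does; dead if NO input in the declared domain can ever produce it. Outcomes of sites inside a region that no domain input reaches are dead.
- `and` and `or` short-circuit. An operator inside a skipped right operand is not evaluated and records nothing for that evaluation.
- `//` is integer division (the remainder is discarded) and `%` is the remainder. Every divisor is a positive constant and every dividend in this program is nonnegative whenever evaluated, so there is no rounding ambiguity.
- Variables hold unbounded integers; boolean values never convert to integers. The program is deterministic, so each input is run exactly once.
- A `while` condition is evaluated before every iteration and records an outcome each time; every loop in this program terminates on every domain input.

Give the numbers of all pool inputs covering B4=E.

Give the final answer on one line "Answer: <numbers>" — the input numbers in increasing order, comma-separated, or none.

input #1 (q=12, w=-1): covers B4=E
input #2 (q=3, w=0): misses B4=E
input #3 (q=10, w=9): covers B4=E
input #4 (q=6, w=-1): covers B4=E
input #5 (q=3, w=4): misses B4=E

Answer: 1, 3, 4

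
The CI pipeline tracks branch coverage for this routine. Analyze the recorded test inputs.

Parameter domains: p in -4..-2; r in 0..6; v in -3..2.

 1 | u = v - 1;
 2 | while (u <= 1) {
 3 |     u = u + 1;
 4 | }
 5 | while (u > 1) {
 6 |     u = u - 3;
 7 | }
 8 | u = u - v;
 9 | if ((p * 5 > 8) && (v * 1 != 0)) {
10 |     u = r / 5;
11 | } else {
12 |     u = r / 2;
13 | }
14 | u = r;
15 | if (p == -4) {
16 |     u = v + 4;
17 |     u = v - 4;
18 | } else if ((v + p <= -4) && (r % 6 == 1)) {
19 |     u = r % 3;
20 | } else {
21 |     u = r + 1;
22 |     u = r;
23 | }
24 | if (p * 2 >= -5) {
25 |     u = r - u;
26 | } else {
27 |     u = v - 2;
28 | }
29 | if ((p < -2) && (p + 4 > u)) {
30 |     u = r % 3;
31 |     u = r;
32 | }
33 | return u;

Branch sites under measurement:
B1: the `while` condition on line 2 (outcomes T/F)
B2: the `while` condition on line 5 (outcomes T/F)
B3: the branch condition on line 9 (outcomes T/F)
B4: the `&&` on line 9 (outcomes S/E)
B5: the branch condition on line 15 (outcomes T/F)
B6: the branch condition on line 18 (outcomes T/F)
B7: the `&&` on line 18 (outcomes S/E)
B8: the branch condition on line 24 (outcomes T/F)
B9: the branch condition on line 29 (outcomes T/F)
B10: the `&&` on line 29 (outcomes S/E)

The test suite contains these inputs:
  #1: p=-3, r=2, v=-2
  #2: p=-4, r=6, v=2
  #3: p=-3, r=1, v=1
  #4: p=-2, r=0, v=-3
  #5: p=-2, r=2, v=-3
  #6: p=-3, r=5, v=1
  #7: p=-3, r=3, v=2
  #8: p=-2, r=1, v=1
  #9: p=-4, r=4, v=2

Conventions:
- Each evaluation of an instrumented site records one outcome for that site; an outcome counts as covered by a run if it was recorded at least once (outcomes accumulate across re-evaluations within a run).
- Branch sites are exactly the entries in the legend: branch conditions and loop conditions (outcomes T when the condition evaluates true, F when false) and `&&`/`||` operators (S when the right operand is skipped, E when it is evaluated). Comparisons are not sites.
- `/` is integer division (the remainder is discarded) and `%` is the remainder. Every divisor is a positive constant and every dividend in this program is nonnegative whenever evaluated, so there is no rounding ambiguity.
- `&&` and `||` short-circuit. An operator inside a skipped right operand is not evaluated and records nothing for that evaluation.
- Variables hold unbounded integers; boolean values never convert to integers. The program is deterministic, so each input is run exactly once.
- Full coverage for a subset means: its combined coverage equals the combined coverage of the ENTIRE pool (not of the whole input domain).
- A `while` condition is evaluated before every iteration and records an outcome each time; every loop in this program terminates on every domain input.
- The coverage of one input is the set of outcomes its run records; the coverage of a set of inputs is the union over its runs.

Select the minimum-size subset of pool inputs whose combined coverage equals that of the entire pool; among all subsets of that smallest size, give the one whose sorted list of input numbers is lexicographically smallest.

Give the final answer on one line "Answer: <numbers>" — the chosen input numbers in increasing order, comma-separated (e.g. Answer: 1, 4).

run #1 (p=-3, r=2, v=-2) runs B1->T, B1->T, B1->T, B1->T, B1->T, B1->F, B2->T, B2->F, B4->S, B3->F, B5->F, B7->E, B6->F, B8->F, ...; records B1=T, B1=F, B2=T, B2=F, B3=F, B4=S, B5=F, B6=F, B7=E, B8=F, B9=T, B10=E
run #2 (p=-4, r=6, v=2) runs B1->T, B1->F, B2->T, B2->F, B4->S, B3->F, B5->T, B8->F, B10->E, B9->F; records B1=T, B1=F, B2=T, B2=F, B3=F, B4=S, B5=T, B8=F, B9=F, B10=E
run #3 (p=-3, r=1, v=1) runs B1->T, B1->T, B1->F, B2->T, B2->F, B4->S, B3->F, B5->F, B7->S, B6->F, B8->F, B10->E, B9->T; records B1=T, B1=F, B2=T, B2=F, B3=F, B4=S, B5=F, B6=F, B7=S, B8=F, B9=T, B10=E
run #4 (p=-2, r=0, v=-3) runs B1->T, B1->T, B1->T, B1->T, B1->T, B1->T, B1->F, B2->T, B2->F, B4->S, B3->F, B5->F, B7->E, B6->F, ...; records B1=T, B1=F, B2=T, B2=F, B3=F, B4=S, B5=F, B6=F, B7=E, B8=T, B9=F, B10=S
run #5 (p=-2, r=2, v=-3) runs B1->T, B1->T, B1->T, B1->T, B1->T, B1->T, B1->F, B2->T, B2->F, B4->S, B3->F, B5->F, B7->E, B6->F, ...; records B1=T, B1=F, B2=T, B2=F, B3=F, B4=S, B5=F, B6=F, B7=E, B8=T, B9=F, B10=S
run #6 (p=-3, r=5, v=1) runs B1->T, B1->T, B1->F, B2->T, B2->F, B4->S, B3->F, B5->F, B7->S, B6->F, B8->F, B10->E, B9->T; records B1=T, B1=F, B2=T, B2=F, B3=F, B4=S, B5=F, B6=F, B7=S, B8=F, B9=T, B10=E
run #7 (p=-3, r=3, v=2) runs B1->T, B1->F, B2->T, B2->F, B4->S, B3->F, B5->F, B7->S, B6->F, B8->F, B10->E, B9->T; records B1=T, B1=F, B2=T, B2=F, B3=F, B4=S, B5=F, B6=F, B7=S, B8=F, B9=T, B10=E
run #8 (p=-2, r=1, v=1) runs B1->T, B1->T, B1->F, B2->T, B2->F, B4->S, B3->F, B5->F, B7->S, B6->F, B8->T, B10->S, B9->F; records B1=T, B1=F, B2=T, B2=F, B3=F, B4=S, B5=F, B6=F, B7=S, B8=T, B9=F, B10=S
run #9 (p=-4, r=4, v=2) runs B1->T, B1->F, B2->T, B2->F, B4->S, B3->F, B5->T, B8->F, B10->E, B9->F; records B1=T, B1=F, B2=T, B2=F, B3=F, B4=S, B5=T, B8=F, B9=F, B10=E
union over all inputs: B1=T, B1=F, B2=T, B2=F, B3=F, B4=S, B5=T, B5=F, B6=F, B7=S, B7=E, B8=T, B8=F, B9=T, B9=F, B10=S, B10=E (17 outcomes)
every size-1 subset falls short of the 17 outcomes (best: 12/17)
every size-2 subset falls short of the 17 outcomes (best: 16/17)
size 3: inputs {1, 2, 8} cover all 17 outcomes, and no lexicographically smaller subset of this size does

Answer: 1, 2, 8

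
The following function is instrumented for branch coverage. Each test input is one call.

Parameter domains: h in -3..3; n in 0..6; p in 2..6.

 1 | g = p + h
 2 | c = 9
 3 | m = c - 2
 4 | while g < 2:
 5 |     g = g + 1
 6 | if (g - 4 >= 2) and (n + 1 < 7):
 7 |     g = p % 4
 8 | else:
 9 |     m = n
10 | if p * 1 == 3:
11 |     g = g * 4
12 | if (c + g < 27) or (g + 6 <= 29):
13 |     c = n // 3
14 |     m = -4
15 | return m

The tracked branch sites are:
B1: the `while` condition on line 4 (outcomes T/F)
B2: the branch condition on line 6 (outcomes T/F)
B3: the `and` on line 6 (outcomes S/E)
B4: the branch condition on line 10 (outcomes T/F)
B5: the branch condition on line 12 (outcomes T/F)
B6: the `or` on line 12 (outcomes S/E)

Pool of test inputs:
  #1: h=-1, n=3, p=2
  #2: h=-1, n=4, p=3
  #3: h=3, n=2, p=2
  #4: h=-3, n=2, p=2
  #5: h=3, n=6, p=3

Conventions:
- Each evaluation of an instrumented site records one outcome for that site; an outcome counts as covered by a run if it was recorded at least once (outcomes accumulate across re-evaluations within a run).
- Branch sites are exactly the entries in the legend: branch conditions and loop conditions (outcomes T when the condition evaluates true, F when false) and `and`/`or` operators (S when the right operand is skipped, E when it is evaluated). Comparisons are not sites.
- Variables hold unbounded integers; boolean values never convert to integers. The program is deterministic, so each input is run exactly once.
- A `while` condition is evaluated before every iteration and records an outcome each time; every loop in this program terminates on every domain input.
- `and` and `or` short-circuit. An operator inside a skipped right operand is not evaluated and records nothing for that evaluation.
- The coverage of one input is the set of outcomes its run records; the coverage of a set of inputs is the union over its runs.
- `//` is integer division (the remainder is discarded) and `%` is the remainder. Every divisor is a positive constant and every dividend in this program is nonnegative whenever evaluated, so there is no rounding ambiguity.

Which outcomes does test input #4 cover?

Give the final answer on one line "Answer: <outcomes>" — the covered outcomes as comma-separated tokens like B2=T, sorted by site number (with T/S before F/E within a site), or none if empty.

Running input #4 (h=-3, n=2, p=2), event by event:
  B1->T, B1->T, B1->T, B1->F, B3->S, B2->F, B4->F, B6->S, B5->T
collecting distinct outcomes: B1=T, B1=F, B2=F, B3=S, B4=F, B5=T, B6=S

Answer: B1=T, B1=F, B2=F, B3=S, B4=F, B5=T, B6=S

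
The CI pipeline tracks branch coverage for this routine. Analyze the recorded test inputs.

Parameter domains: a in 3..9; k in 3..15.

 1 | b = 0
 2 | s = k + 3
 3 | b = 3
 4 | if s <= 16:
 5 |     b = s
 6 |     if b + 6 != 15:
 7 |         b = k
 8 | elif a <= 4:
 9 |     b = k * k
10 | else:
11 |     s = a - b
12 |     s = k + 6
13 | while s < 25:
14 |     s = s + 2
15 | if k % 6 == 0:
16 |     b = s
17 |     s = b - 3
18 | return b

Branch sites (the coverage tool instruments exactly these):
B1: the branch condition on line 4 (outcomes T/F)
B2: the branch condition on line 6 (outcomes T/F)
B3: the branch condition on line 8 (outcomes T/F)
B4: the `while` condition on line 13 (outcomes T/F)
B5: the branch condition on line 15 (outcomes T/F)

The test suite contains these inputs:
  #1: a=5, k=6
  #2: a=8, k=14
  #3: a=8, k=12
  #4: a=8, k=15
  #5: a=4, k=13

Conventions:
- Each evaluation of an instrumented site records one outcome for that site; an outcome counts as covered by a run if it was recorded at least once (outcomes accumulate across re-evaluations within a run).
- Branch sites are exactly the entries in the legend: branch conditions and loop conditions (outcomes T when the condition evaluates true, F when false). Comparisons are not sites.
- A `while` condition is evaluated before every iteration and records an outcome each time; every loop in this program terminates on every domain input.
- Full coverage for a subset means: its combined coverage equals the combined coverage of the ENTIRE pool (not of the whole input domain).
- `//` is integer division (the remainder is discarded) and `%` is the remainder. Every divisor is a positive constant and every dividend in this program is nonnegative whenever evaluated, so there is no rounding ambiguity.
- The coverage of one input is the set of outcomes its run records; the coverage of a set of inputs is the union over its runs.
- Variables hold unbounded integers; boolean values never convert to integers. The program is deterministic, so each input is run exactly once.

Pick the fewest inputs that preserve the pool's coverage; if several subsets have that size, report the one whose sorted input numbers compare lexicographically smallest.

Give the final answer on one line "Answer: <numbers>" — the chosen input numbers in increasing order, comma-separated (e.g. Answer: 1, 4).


run #1 (a=5, k=6) runs B1->T, B2->F, B4->T, B4->T, B4->T, B4->T, B4->T, B4->T, B4->T, B4->T, B4->F, B5->T; records B1=T, B2=F, B4=T, B4=F, B5=T
run #2 (a=8, k=14) runs B1->F, B3->F, B4->T, B4->T, B4->T, B4->F, B5->F; records B1=F, B3=F, B4=T, B4=F, B5=F
run #3 (a=8, k=12) runs B1->T, B2->T, B4->T, B4->T, B4->T, B4->T, B4->T, B4->F, B5->T; records B1=T, B2=T, B4=T, B4=F, B5=T
run #4 (a=8, k=15) runs B1->F, B3->F, B4->T, B4->T, B4->F, B5->F; records B1=F, B3=F, B4=T, B4=F, B5=F
run #5 (a=4, k=13) runs B1->T, B2->T, B4->T, B4->T, B4->T, B4->T, B4->T, B4->F, B5->F; records B1=T, B2=T, B4=T, B4=F, B5=F
union over all inputs: B1=T, B1=F, B2=T, B2=F, B3=F, B4=T, B4=F, B5=T, B5=F (9 outcomes)
checked all size-1 subsets: none covers 9 outcomes (max 5/9)
checked all size-2 subsets: none covers 9 outcomes (max 8/9)
the canonical winner is {1, 2, 3}: size 3, full 9-outcome coverage, earliest index list among size-3 covers
Answer: 1, 2, 3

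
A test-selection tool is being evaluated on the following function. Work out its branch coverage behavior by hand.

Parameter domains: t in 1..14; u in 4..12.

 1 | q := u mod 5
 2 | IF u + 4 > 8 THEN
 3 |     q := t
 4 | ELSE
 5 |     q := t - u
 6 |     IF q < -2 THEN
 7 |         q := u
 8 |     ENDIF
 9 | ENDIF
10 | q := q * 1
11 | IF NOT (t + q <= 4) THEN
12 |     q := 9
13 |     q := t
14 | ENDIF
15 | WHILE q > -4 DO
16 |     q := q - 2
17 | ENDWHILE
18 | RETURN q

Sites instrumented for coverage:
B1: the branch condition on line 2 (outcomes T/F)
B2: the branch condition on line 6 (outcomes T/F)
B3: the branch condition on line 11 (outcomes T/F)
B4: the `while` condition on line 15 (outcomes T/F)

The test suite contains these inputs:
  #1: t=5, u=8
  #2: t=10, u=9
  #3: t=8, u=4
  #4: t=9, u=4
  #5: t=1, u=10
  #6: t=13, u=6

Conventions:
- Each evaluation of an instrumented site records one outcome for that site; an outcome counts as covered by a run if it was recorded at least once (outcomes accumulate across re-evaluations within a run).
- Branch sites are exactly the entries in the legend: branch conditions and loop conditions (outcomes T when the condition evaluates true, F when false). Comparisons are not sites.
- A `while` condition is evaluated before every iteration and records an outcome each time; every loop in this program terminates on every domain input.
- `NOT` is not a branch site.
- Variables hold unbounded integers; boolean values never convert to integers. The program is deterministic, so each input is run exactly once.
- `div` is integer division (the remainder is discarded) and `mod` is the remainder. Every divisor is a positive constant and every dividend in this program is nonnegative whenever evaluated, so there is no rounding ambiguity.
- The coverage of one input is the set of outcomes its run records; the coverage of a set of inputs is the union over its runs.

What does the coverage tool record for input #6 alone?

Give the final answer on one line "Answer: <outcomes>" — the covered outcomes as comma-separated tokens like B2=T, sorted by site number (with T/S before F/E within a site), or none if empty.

Event log for input #6 (t=13, u=6):
  B1->T, B3->T, B4->T, B4->T, B4->T, B4->T, B4->T, B4->T, B4->T, B4->T
  B4->T, B4->F
distinct outcomes covered: B1=T, B3=T, B4=T, B4=F

Answer: B1=T, B3=T, B4=T, B4=F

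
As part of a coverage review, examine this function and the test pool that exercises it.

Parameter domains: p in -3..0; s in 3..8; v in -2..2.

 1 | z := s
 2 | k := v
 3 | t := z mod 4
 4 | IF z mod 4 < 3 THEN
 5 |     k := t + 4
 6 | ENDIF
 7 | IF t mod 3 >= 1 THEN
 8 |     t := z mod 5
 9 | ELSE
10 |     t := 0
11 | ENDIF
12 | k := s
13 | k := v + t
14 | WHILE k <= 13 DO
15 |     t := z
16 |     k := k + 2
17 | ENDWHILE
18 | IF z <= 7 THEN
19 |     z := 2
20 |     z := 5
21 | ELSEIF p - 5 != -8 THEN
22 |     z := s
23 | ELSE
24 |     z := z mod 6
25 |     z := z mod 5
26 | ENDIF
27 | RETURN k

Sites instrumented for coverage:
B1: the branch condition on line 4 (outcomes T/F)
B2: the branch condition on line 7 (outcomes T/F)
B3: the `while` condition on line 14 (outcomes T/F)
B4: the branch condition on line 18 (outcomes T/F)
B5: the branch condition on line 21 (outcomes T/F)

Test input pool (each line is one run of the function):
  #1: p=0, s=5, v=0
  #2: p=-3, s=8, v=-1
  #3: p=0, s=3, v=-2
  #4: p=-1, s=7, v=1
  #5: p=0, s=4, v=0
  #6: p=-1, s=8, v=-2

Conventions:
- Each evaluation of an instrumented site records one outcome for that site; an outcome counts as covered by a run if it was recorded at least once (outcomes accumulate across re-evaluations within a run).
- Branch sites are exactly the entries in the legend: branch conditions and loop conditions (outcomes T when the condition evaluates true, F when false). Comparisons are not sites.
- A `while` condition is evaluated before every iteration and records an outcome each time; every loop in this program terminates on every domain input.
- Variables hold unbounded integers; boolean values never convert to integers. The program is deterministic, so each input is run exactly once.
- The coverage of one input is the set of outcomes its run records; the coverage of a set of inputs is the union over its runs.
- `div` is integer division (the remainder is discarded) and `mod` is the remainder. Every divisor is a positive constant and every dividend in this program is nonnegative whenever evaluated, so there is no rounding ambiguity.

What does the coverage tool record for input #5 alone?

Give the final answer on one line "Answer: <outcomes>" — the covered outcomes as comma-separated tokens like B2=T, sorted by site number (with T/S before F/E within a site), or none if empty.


Event log for input #5 (p=0, s=4, v=0):
  B1->T, B2->F, B3->T, B3->T, B3->T, B3->T, B3->T, B3->T, B3->T, B3->F
  B4->T
as a set, this run covers: B1=T, B2=F, B3=T, B3=F, B4=T
Answer: B1=T, B2=F, B3=T, B3=F, B4=T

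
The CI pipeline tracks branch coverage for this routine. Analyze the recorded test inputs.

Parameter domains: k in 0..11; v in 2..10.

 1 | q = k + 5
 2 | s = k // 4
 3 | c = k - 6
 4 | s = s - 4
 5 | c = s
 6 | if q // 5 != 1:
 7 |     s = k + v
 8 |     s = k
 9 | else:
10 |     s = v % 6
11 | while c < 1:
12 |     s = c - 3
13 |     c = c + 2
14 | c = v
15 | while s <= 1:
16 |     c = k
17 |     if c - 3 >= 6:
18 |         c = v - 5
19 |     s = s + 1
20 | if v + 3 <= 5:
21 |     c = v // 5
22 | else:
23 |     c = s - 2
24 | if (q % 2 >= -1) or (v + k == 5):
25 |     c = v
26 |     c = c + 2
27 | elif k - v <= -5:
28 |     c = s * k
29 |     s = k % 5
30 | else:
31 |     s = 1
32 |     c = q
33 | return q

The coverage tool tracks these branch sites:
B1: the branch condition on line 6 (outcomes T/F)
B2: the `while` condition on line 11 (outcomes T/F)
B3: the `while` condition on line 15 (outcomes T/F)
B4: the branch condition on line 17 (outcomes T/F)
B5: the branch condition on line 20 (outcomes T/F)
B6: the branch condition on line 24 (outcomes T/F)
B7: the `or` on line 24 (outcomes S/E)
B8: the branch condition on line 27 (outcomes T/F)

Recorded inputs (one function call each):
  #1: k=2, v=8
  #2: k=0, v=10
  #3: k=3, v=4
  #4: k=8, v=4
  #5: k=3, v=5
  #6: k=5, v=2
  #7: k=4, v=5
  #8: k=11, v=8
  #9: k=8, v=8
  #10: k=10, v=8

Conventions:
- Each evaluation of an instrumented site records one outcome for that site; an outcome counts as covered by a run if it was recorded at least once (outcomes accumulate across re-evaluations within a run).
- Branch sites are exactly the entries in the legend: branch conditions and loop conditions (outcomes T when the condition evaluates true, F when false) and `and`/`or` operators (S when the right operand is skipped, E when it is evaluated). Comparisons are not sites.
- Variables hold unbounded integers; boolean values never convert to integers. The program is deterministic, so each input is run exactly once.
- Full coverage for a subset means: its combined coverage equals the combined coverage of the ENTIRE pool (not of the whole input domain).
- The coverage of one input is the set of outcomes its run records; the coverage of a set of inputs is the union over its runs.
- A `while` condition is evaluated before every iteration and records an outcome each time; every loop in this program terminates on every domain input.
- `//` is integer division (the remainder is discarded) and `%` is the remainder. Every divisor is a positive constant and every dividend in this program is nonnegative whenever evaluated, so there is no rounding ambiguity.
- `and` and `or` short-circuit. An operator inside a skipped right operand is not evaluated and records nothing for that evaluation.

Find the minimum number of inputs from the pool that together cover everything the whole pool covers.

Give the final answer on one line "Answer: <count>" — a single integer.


input #1 (k=2, v=8): events B1->F, B2->T, B2->T, B2->T, B2->F, B3->T, B4->F, B3->T, B4->F, B3->T, B4->F, B3->T, B4->F, B3->T, ...; covers B1=F, B2=T, B2=F, B3=T, B3=F, B4=F, B5=F, B6=T, B7=S
input #2 (k=0, v=10): events B1->F, B2->T, B2->T, B2->T, B2->F, B3->T, B4->F, B3->T, B4->F, B3->T, B4->F, B3->T, B4->F, B3->T, ...; covers B1=F, B2=T, B2=F, B3=T, B3=F, B4=F, B5=F, B6=T, B7=S
input #3 (k=3, v=4): events B1->F, B2->T, B2->T, B2->T, B2->F, B3->T, B4->F, B3->T, B4->F, B3->T, B4->F, B3->T, B4->F, B3->T, ...; covers B1=F, B2=T, B2=F, B3=T, B3=F, B4=F, B5=F, B6=T, B7=S
input #4 (k=8, v=4): events B1->T, B2->T, B2->T, B2->F, B3->T, B4->F, B3->T, B4->F, B3->T, B4->F, B3->T, B4->F, B3->T, B4->F, ...; covers B1=T, B2=T, B2=F, B3=T, B3=F, B4=F, B5=F, B6=T, B7=S
input #5 (k=3, v=5): events B1->F, B2->T, B2->T, B2->T, B2->F, B3->T, B4->F, B3->T, B4->F, B3->T, B4->F, B3->T, B4->F, B3->T, ...; covers B1=F, B2=T, B2=F, B3=T, B3=F, B4=F, B5=F, B6=T, B7=S
input #6 (k=5, v=2): events B1->T, B2->T, B2->T, B2->F, B3->T, B4->F, B3->T, B4->F, B3->T, B4->F, B3->T, B4->F, B3->T, B4->F, ...; covers B1=T, B2=T, B2=F, B3=T, B3=F, B4=F, B5=T, B6=T, B7=S
input #7 (k=4, v=5): events B1->F, B2->T, B2->T, B2->F, B3->T, B4->F, B3->T, B4->F, B3->T, B4->F, B3->T, B4->F, B3->T, B4->F, ...; covers B1=F, B2=T, B2=F, B3=T, B3=F, B4=F, B5=F, B6=T, B7=S
input #8 (k=11, v=8): events B1->T, B2->T, B2->T, B2->F, B3->T, B4->T, B3->T, B4->T, B3->T, B4->T, B3->T, B4->T, B3->T, B4->T, ...; covers B1=T, B2=T, B2=F, B3=T, B3=F, B4=T, B5=F, B6=T, B7=S
input #9 (k=8, v=8): events B1->T, B2->T, B2->T, B2->F, B3->T, B4->F, B3->T, B4->F, B3->T, B4->F, B3->T, B4->F, B3->T, B4->F, ...; covers B1=T, B2=T, B2=F, B3=T, B3=F, B4=F, B5=F, B6=T, B7=S
input #10 (k=10, v=8): events B1->T, B2->T, B2->T, B2->F, B3->T, B4->T, B3->T, B4->T, B3->T, B4->T, B3->T, B4->T, B3->T, B4->T, ...; covers B1=T, B2=T, B2=F, B3=T, B3=F, B4=T, B5=F, B6=T, B7=S
the full pool covers 12 outcomes: B1=T, B1=F, B2=T, B2=F, B3=T, B3=F, B4=T, B4=F, B5=T, B5=F, B6=T, B7=S
every size-1 subset falls short of the 12 outcomes (best: 9/12)
every size-2 subset falls short of the 12 outcomes (best: 11/12)
at size 3, {1, 6, 8} reaches all 12 outcomes; every lexicographically earlier size-3 subset fails
Answer: 3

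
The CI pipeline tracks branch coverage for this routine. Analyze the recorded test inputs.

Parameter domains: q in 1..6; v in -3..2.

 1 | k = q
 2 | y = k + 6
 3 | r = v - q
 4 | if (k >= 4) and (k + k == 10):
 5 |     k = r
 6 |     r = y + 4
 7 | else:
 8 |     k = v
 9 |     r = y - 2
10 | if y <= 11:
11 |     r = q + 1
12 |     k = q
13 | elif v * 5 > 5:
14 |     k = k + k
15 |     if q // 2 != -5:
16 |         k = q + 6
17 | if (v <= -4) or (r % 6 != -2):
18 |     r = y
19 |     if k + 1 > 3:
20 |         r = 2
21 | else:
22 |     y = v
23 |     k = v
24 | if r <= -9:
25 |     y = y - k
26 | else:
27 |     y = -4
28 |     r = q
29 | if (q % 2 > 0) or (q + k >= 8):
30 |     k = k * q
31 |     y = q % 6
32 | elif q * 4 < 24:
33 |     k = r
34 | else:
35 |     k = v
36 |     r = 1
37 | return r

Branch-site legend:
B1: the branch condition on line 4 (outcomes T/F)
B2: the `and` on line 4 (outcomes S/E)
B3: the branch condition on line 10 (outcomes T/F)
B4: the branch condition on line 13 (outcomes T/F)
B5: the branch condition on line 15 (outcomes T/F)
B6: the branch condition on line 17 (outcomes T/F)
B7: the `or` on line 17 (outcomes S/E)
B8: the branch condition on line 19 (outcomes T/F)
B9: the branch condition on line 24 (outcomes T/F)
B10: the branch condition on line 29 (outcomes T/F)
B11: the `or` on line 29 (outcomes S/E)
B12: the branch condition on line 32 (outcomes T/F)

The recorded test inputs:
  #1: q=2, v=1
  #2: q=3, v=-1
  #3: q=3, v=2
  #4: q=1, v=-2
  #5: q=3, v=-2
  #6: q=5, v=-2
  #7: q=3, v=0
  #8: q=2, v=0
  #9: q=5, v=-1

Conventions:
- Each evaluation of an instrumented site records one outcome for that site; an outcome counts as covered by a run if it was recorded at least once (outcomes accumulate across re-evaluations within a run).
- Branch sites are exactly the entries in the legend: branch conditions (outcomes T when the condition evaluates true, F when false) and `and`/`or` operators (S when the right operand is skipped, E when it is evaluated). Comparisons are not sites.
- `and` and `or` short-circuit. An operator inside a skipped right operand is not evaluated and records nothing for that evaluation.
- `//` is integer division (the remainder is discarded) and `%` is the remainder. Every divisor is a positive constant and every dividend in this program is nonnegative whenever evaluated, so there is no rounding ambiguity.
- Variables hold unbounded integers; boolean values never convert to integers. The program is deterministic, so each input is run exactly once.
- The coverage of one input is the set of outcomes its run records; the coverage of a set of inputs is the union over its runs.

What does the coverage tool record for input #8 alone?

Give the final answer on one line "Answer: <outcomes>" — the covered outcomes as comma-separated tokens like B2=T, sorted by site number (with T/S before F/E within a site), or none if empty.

Simulating input #8 (q=2, v=0) step by step:
  B2->S, B1->F, B3->T, B7->E, B6->T, B8->F, B9->F, B11->E, B10->F, B12->T
distinct outcomes covered: B1=F, B2=S, B3=T, B6=T, B7=E, B8=F, B9=F, B10=F, B11=E, B12=T

Answer: B1=F, B2=S, B3=T, B6=T, B7=E, B8=F, B9=F, B10=F, B11=E, B12=T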